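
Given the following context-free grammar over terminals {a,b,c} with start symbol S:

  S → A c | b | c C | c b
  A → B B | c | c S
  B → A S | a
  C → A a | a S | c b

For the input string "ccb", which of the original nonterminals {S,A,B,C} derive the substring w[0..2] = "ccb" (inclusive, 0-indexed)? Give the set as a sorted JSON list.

CNF form of G:
  S -> A T0 | T0 C | T0 T2 | b
  A -> B B | T0 S | c
  B -> A S | a
  C -> A T1 | T0 T2 | T1 S
  T0 -> c
  T1 -> a
  T2 -> b

CYK fill (cells [i..j] with 0 ≤ i ≤ j ≤ 2 only):
  T[0,0] 'c' = {A,T0}  orig:{A}
  T[1,1] 'c' = {A,T0}  orig:{A}
  T[2,2] 'b' = {S,T2}  orig:{S}
  T[0,1] 'cc' = {S}
  T[1,2] 'cb' = {A,B,C,S}
  T[0,2] 'ccb' = {A,B,S}

Original NTs in T[0,2] deriving "ccb": ["A", "B", "S"]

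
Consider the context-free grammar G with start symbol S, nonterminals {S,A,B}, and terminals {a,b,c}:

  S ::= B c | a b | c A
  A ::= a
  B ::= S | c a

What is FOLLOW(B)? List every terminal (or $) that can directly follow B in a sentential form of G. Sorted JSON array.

FIRST sets, iterate to fixpoint:
round 1:
  A via A→a: +{a}
  B via B→c a: +{c}
  S via S→B c: +{c}
  S via S→a b: +{a}
  FIRST[S]={a,c}  FIRST[A]={a}  FIRST[B]={c}
round 2:
  B via B→S: +{a}
  FIRST[S]={a,c}  FIRST[A]={a}  FIRST[B]={a,c}
round 3: — fixpoint
  FIRST[S]={a,c}  FIRST[A]={a}  FIRST[B]={a,c}

Compute FOLLOW by fixpoint:
FOLLOW(S) := {$}
pass 1:
  S→B c: FOLLOW(B) ⊇ FIRST(c) = {c}; new: +{c}
  S→c A: FOLLOW(A) ⊇ FOLLOW(S) ⊇ {$}; new: +{$}
  S: {$}  A: {$}  B: {c}
pass 2:
  B→S: FOLLOW(S) ⊇ FOLLOW(B) ⊇ {c}; new: +{c}
  S→c A: FOLLOW(A) ⊇ FOLLOW(S) ⊇ {$,c}; new: +{c}
  S: {$,c}  A: {$,c}  B: {c}
pass 3: (no change)
  S: {$,c}  A: {$,c}  B: {c}

FOLLOW(B) = ["c"]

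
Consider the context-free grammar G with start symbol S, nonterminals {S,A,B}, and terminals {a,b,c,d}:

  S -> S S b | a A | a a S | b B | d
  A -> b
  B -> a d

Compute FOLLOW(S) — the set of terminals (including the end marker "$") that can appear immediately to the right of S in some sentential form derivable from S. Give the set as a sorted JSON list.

FIRST iteration:
[1]
  A via A→b: +{b}
  B via B→a d: +{a}
  S via S→a A: +{a}
  S via S→b B: +{b}
  S via S→d: +{d}
  S: {a,b,d}  A: {b}  B: {a}
[2] (stable)
  S: {a,b,d}  A: {b}  B: {a}

FOLLOW sets:
initialize: $ ∈ FOLLOW(S)
[1]
  S→S S b: FOLLOW(S) ⊇ FIRST(S) = {a,b,d}; new: +{a,b,d}
  S→a A: FOLLOW(A) ⊇ FOLLOW(S) ⊇ {$,a,b,d}; new: +{$,a,b,d}
  S→b B: FOLLOW(B) ⊇ FOLLOW(S) ⊇ {$,a,b,d}; new: +{$,a,b,d}
  FOLLOW[S]={$,a,b,d}  FOLLOW[A]={$,a,b,d}  FOLLOW[B]={$,a,b,d}
[2] (stable)
  FOLLOW[S]={$,a,b,d}  FOLLOW[A]={$,a,b,d}  FOLLOW[B]={$,a,b,d}

FOLLOW(S) = ["$", "a", "b", "d"]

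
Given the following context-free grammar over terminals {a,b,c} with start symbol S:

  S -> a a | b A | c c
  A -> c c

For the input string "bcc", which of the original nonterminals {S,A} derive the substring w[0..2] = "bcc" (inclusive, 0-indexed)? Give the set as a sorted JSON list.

CNF form of G:
  S -> T0 T0 | T1 T1 | T2 A
  A -> T0 T0
  T0 -> c
  T1 -> a
  T2 -> b

CYK fill, restricted to cells inside w[0..2]:
  [0..0]={T2}  "b"  orig:{}
  [1..1]={T0}  "c"  orig:{}
  [2..2]={T0}  "c"  orig:{}
  [0..1]=∅  "bc"
  [1..2]={A,S}  "cc"
  [0..2]={S}  "bcc"

Original NTs in T[0,2] deriving "bcc": ["S"]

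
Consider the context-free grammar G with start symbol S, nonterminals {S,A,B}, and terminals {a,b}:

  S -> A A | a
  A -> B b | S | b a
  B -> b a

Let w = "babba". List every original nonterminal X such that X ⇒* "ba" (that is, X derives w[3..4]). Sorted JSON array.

CNF form of G:
  S -> A A | a
  A -> A A | B T0 | T0 T1 | a
  B -> T0 T1
  T0 -> b
  T1 -> a

Fill CYK table bottom-up (cells [i..j] with 3 ≤ i ≤ j ≤ 4 only):
  [3..3]={T0}  "b"  orig:{}
  [4..4]={A,S,T1}  "a"  orig:{A,S}
  [3..4]={A,B}  "ba"

Original NTs in T[3,4] deriving "ba": ["A", "B"]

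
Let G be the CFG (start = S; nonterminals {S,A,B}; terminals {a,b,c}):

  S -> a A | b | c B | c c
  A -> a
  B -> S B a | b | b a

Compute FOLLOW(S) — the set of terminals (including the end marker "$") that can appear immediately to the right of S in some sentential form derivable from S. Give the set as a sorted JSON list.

FIRST iteration:
[1]
  A via A→a: +{a}
  B via B→b: +{b}
  S via S→a A: +{a}
  S via S→b: +{b}
  S via S→c B: +{c}
  FIRST(S)={a,b,c}  FIRST(A)={a}  FIRST(B)={b}
[2]
  B via B→S B a: +{a,c}
  FIRST(S)={a,b,c}  FIRST(A)={a}  FIRST(B)={a,b,c}
[3] (no change)
  FIRST(S)={a,b,c}  FIRST(A)={a}  FIRST(B)={a,b,c}

FOLLOW iteration:
FOLLOW(S) := {$}
iter 1:
  B→S B a: FOLLOW(S) ⊇ FIRST(B) = {a,b,c}; new: +{a,b,c}
  B→S B a: FOLLOW(B) ⊇ FIRST(a) = {a}; new: +{a}
  S→a A: FOLLOW(A) ⊇ FOLLOW(S) ⊇ {$,a,b,c}; new: +{$,a,b,c}
  S→c B: FOLLOW(B) ⊇ FOLLOW(S) ⊇ {$,a,b,c}; new: +{$,b,c}
  S: {$,a,b,c}  A: {$,a,b,c}  B: {$,a,b,c}
iter 2: (stable)
  S: {$,a,b,c}  A: {$,a,b,c}  B: {$,a,b,c}

FOLLOW(S) = ["$", "a", "b", "c"]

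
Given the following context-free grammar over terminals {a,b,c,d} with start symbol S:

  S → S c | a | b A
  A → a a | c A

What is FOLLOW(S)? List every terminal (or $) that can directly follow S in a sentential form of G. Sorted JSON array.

FIRST sets, iterate to fixpoint:
[1]
  A via A→a a: +{a}
  A via A→c A: +{c}
  S via S→a: +{a}
  S via S→b A: +{b}
  FIRST[S]={a,b}  FIRST[A]={a,c}
[2] done
  FIRST[S]={a,b}  FIRST[A]={a,c}

FOLLOW iteration:
initialize: $ ∈ FOLLOW(S)
iter 1:
  S→S c: FOLLOW(S) ⊇ FIRST(c) = {c}; new: +{c}
  S→b A: FOLLOW(A) ⊇ FOLLOW(S) ⊇ {$,c}; new: +{$,c}
  S: {$,c}  A: {$,c}
iter 2: done
  S: {$,c}  A: {$,c}

FOLLOW(S) = ["$", "c"]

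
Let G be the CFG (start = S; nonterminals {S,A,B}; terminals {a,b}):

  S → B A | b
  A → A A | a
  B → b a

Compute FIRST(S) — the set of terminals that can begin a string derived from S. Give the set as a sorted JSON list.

Compute FIRST by fixpoint:
pass 1:
  A via A→a: +{a}
  B via B→b a: +{b}
  S via S→B A: +{b}
  S: {b}  A: {a}  B: {b}
pass 2: (no change)
  S: {b}  A: {a}  B: {b}

FIRST(S) = ["b"]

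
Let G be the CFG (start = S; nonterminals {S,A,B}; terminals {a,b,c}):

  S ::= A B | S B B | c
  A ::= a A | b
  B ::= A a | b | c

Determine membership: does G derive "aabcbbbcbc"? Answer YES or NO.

Convert to CNF:
  S -> A B | S X1 | c
  A -> T0 A | b
  B -> A T0 | b | c
  T0 -> a
  X1 -> B B

Fill CYK table bottom-up:
  T[0,0] 'a' = {T0}  orig:{}
  T[1,1] 'a' = {T0}  orig:{}
  T[2,2] 'b' = {A,B}
  T[3,3] 'c' = {B,S}
  T[4,4] 'b' = {A,B}
  T[5,5] 'b' = {A,B}
  T[6,6] 'b' = {A,B}
  T[7,7] 'c' = {B,S}
  T[8,8] 'b' = {A,B}
  T[9,9] 'c' = {B,S}
  T[0,1] 'aa' = ∅
  T[1,2] 'ab' = {A}
  T[2,3] 'bc' = {S,X1}  orig:{S}
  T[3,4] 'cb' = {X1}  orig:{}
  T[4,5] 'bb' = {S,X1}  orig:{S}
  T[5,6] 'bb' = {S,X1}  orig:{S}
  T[6,7] 'bc' = {S,X1}  orig:{S}
  T[7,8] 'cb' = {X1}  orig:{}
  T[8,9] 'bc' = {S,X1}  orig:{S}
  T[0,2] 'aab' = {A}
  T[1,3] 'abc' = {S}
  T[2,4] 'bcb' = ∅
  T[3,5] 'cbb' = {S}
  T[4,6] 'bbb' = ∅
  T[5,7] 'bbc' = ∅
  T[6,8] 'bcb' = ∅
  T[7,9] 'cbc' = {S}
  T[0,3] 'aabc' = {S}
  T[1,4] 'abcb' = ∅
  T[2,5] 'bcbb' = {S}
  T[3,6] 'cbbb' = ∅
  T[4,7] 'bbbc' = {S}
  T[5,8] 'bbcb' = {S}
  T[6,9] 'bcbc' = {S}
  T[0,4] 'aabcb' = ∅
  T[1,5] 'abcbb' = {S}
  T[2,6] 'bcbbb' = ∅
  T[3,7] 'cbbbc' = {S}
  T[4,8] 'bbbcb' = ∅
  T[5,9] 'bbcbc' = ∅
  T[0,5] 'aabcbb' = {S}
  T[1,6] 'abcbbb' = ∅
  T[2,7] 'bcbbbc' = {S}
  T[3,8] 'cbbbcb' = ∅
  T[4,9] 'bbbcbc' = {S}
  T[0,6] 'aabcbbb' = ∅
  T[1,7] 'abcbbbc' = {S}
  T[2,8] 'bcbbbcb' = ∅
  T[3,9] 'cbbbcbc' = {S}
  T[0,7] 'aabcbbbc' = {S}
  T[1,8] 'abcbbbcb' = ∅
  T[2,9] 'bcbbbcbc' = {S}
  T[0,8] 'aabcbbbcb' = ∅
  T[1,9] 'abcbbbcbc' = {S}
  T[0,9] 'aabcbbbcbc' = {S}

S ∈ T[0,9] ⇒ YES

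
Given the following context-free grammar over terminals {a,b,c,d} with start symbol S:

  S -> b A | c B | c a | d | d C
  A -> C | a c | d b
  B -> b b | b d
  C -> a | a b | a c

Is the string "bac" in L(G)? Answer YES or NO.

Convert to CNF:
  S -> T1 A | T2 B | T2 T0 | T3 C | d
  A -> T0 T1 | T0 T2 | T3 T1 | a
  B -> T1 T1 | T1 T3
  C -> T0 T1 | T0 T2 | a
  T0 -> a
  T1 -> b
  T2 -> c
  T3 -> d

CYK table (by increasing span):
  T[0,0] 'b' = {T1}  orig:{}
  T[1,1] 'a' = {A,C,T0}  orig:{A,C}
  T[2,2] 'c' = {T2}  orig:{}
  T[0,1] 'ba' = {S}
  T[1,2] 'ac' = {A,C}
  T[0,2] 'bac' = {S}

S ∈ T[0,2] ⇒ YES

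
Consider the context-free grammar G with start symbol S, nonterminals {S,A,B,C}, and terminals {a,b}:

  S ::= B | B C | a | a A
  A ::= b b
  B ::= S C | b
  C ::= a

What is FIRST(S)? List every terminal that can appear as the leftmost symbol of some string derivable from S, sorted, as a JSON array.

Compute FIRST by fixpoint:
[1]
  A via A→b b: +{b}
  B via B→b: +{b}
  C via C→a: +{a}
  S via S→B: +{b}
  S via S→a: +{a}
  S: {a,b}  A: {b}  B: {b}  C: {a}
[2]
  B via B→S C: +{a}
  S: {a,b}  A: {b}  B: {a,b}  C: {a}
[3] — fixpoint
  S: {a,b}  A: {b}  B: {a,b}  C: {a}

FIRST(S) = ["a", "b"]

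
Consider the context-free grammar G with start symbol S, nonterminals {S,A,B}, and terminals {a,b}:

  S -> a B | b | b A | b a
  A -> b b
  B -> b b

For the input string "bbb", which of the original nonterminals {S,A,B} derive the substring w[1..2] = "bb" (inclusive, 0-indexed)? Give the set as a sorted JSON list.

Convert to CNF:
  S -> T0 A | T0 T1 | T1 B | b
  A -> T0 T0
  B -> T0 T0
  T0 -> b
  T1 -> a

Fill CYK table bottom-up (cells [i..j] with 1 ≤ i ≤ j ≤ 2 only):
  T[1,1] 'b' = {S,T0}  orig:{S}
  T[2,2] 'b' = {S,T0}  orig:{S}
  T[1,2] 'bb' = {A,B}

Original NTs in T[1,2] deriving "bb": ["A", "B"]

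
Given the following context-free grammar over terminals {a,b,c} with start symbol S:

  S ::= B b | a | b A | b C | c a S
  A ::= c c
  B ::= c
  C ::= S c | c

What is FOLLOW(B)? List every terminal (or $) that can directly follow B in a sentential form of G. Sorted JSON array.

FIRST iteration:
pass 1:
  A via A→c c: +{c}
  B via B→c: +{c}
  C via C→c: +{c}
  S via S→B b: +{c}
  S via S→a: +{a}
  S via S→b A: +{b}
  FIRST[S]={a,b,c}  FIRST[A]={c}  FIRST[B]={c}  FIRST[C]={c}
pass 2:
  C via C→S c: +{a,b}
  FIRST[S]={a,b,c}  FIRST[A]={c}  FIRST[B]={c}  FIRST[C]={a,b,c}
pass 3: — fixpoint
  FIRST[S]={a,b,c}  FIRST[A]={c}  FIRST[B]={c}  FIRST[C]={a,b,c}

FOLLOW sets:
FOLLOW(S) := {$}
iter 1:
  C→S c: FOLLOW(S) ⊇ FIRST(c) = {c}; new: +{c}
  S→B b: FOLLOW(B) ⊇ FIRST(b) = {b}; new: +{b}
  S→b A: FOLLOW(A) ⊇ FOLLOW(S) ⊇ {$,c}; new: +{$,c}
  S→b C: FOLLOW(C) ⊇ FOLLOW(S) ⊇ {$,c}; new: +{$,c}
  S: {$,c}  A: {$,c}  B: {b}  C: {$,c}
iter 2: — fixpoint
  S: {$,c}  A: {$,c}  B: {b}  C: {$,c}

FOLLOW(B) = ["b"]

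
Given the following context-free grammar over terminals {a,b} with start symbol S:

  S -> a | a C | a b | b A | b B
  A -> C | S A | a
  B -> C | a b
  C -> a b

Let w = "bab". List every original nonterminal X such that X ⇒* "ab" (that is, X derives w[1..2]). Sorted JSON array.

Convert to CNF:
  S -> T0 C | T0 T1 | T1 A | T1 B | a
  A -> S A | T0 T1 | a
  B -> T0 T1
  C -> T0 T1
  T0 -> a
  T1 -> b

CYK table (by increasing span), restricted to cells inside w[1..2]:
  [1..1]={A,S,T0}  "a"  orig:{A,S}
  [2..2]={T1}  "b"  orig:{}
  [1..2]={A,B,C,S}  "ab"

Original NTs in T[1,2] deriving "ab": ["A", "B", "C", "S"]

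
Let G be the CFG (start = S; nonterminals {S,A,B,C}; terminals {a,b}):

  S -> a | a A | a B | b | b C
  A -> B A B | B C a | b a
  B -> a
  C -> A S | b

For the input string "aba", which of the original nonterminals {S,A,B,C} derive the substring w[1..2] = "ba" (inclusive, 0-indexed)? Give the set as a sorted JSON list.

Convert to CNF:
  S -> T0 A | T0 B | T1 C | a | b
  A -> B X2 | B X3 | T1 T0
  B -> a
  C -> A S | b
  T0 -> a
  T1 -> b
  X2 -> A B
  X3 -> C T0

CYK table (by increasing span), restricted to cells inside w[1..2]:
  T[1,1] 'b' = {C,S,T1}  orig:{C,S}
  T[2,2] 'a' = {B,S,T0}  orig:{B,S}
  T[1,2] 'ba' = {A,X3}  orig:{A}

Original NTs in T[1,2] deriving "ba": ["A"]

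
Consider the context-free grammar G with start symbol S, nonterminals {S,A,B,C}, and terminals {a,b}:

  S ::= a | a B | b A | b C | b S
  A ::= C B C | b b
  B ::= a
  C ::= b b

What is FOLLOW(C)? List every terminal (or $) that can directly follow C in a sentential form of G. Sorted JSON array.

FIRST sets, iterate to fixpoint:
iter 1:
  A via A→b b: +{b}
  B via B→a: +{a}
  C via C→b b: +{b}
  S via S→a: +{a}
  S via S→b A: +{b}
  S: {a,b}  A: {b}  B: {a}  C: {b}
iter 2: done
  S: {a,b}  A: {b}  B: {a}  C: {b}

FOLLOW sets:
seed FOLLOW(S) with $
pass 1:
  A→C B C: FOLLOW(C) ⊇ FIRST(B) = {a}; new: +{a}
  A→C B C: FOLLOW(B) ⊇ FIRST(C) = {b}; new: +{b}
  S→a B: FOLLOW(B) ⊇ FOLLOW(S) ⊇ {$}; new: +{$}
  S→b A: FOLLOW(A) ⊇ FOLLOW(S) ⊇ {$}; new: +{$}
  S→b C: FOLLOW(C) ⊇ FOLLOW(S) ⊇ {$}; new: +{$}
  FOLLOW[S]={$}  FOLLOW[A]={$}  FOLLOW[B]={$,b}  FOLLOW[C]={$,a}
pass 2: (no change)
  FOLLOW[S]={$}  FOLLOW[A]={$}  FOLLOW[B]={$,b}  FOLLOW[C]={$,a}

FOLLOW(C) = ["$", "a"]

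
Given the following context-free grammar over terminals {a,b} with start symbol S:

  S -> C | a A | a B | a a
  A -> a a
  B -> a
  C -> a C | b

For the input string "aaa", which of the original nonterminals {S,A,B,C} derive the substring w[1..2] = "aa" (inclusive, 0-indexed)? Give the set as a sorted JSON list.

Convert to CNF:
  S -> T0 A | T0 B | T0 C | T0 T0 | b
  A -> T0 T0
  B -> a
  C -> T0 C | b
  T0 -> a

Fill CYK table bottom-up, restricted to cells inside w[1..2]:
  [1..1]={B,T0}  "a"  orig:{B}
  [2..2]={B,T0}  "a"  orig:{B}
  [1..2]={A,S}  "aa"

Original NTs in T[1,2] deriving "aa": ["A", "S"]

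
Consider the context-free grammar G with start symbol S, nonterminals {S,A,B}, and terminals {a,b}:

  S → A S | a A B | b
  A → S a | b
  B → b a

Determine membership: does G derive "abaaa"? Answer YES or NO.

Convert to CNF:
  S -> A S | T0 X2 | b
  A -> S T0 | b
  B -> T1 T0
  T0 -> a
  T1 -> b
  X2 -> A B

Fill CYK table bottom-up:
  cell(0,0) a: {T0}  orig:{}
  cell(1,1) b: {A,S,T1}  orig:{A,S}
  cell(2,2) a: {T0}  orig:{}
  cell(3,3) a: {T0}  orig:{}
  cell(4,4) a: {T0}  orig:{}
  cell(0,1) ab: ∅
  cell(1,2) ba: {A,B}
  cell(2,3) aa: ∅
  cell(3,4) aa: ∅
  cell(0,2) aba: ∅
  cell(1,3) baa: ∅
  cell(2,4) aaa: ∅
  cell(0,3) abaa: ∅
  cell(1,4) baaa: ∅
  cell(0,4) abaaa: ∅

S ∉ T[0,4] ⇒ NO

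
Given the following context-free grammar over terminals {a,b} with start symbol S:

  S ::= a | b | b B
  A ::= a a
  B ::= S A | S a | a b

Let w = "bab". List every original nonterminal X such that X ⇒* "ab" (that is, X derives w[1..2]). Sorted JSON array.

CNF form of G:
  S -> T1 B | a | b
  A -> T0 T0
  B -> S A | S T0 | T0 T1
  T0 -> a
  T1 -> b

Fill CYK table bottom-up (cells [i..j] with 1 ≤ i ≤ j ≤ 2 only):
  cell(1,1) a: {S,T0}  orig:{S}
  cell(2,2) b: {S,T1}  orig:{S}
  cell(1,2) ab: {B}

Original NTs in T[1,2] deriving "ab": ["B"]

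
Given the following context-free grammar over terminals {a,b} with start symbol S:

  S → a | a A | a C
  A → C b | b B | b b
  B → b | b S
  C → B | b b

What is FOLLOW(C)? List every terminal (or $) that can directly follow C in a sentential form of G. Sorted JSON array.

FIRST sets, iterate to fixpoint:
round 1:
  A via A→b B: +{b}
  B via B→b: +{b}
  C via C→B: +{b}
  S via S→a: +{a}
  S: {a}  A: {b}  B: {b}  C: {b}
round 2: (stable)
  S: {a}  A: {b}  B: {b}  C: {b}

Compute FOLLOW by fixpoint:
initialize: $ ∈ FOLLOW(S)
[1]
  A→C b: FOLLOW(C) ⊇ FIRST(b) = {b}; new: +{b}
  C→B: FOLLOW(B) ⊇ FOLLOW(C) ⊇ {b}; new: +{b}
  S→a A: FOLLOW(A) ⊇ FOLLOW(S) ⊇ {$}; new: +{$}
  S→a C: FOLLOW(C) ⊇ FOLLOW(S) ⊇ {$}; new: +{$}
  S: {$}  A: {$}  B: {b}  C: {$,b}
[2]
  A→b B: FOLLOW(B) ⊇ FOLLOW(A) ⊇ {$}; new: +{$}
  B→b S: FOLLOW(S) ⊇ FOLLOW(B) ⊇ {$,b}; new: +{b}
  S→a A: FOLLOW(A) ⊇ FOLLOW(S) ⊇ {$,b}; new: +{b}
  S: {$,b}  A: {$,b}  B: {$,b}  C: {$,b}
[3] (stable)
  S: {$,b}  A: {$,b}  B: {$,b}  C: {$,b}

FOLLOW(C) = ["$", "b"]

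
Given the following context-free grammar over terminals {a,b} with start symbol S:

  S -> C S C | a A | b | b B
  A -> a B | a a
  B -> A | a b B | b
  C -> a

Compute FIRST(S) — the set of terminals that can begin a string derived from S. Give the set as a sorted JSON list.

FIRST sets, iterate to fixpoint:
iter 1:
  A via A→a B: +{a}
  B via B→A: +{a}
  B via B→b: +{b}
  C via C→a: +{a}
  S via S→C S C: +{a}
  S via S→b: +{b}
  FIRST[S]={a,b}  FIRST[A]={a}  FIRST[B]={a,b}  FIRST[C]={a}
iter 2: done
  FIRST[S]={a,b}  FIRST[A]={a}  FIRST[B]={a,b}  FIRST[C]={a}

FIRST(S) = ["a", "b"]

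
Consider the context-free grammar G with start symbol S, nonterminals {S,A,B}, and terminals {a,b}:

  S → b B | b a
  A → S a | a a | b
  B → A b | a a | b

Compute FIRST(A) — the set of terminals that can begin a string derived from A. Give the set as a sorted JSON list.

Compute FIRST by fixpoint:
[1]
  A via A→a a: +{a}
  A via A→b: +{b}
  B via B→A b: +{a,b}
  S via S→b B: +{b}
  FIRST(S)={b}  FIRST(A)={a,b}  FIRST(B)={a,b}
[2] done
  FIRST(S)={b}  FIRST(A)={a,b}  FIRST(B)={a,b}

FIRST(A) = ["a", "b"]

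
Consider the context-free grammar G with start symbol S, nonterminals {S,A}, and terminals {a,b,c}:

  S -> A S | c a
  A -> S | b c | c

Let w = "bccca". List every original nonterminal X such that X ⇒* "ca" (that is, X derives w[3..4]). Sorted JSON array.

CNF form of G:
  S -> A S | T1 T2
  A -> A S | T0 T1 | T1 T2 | c
  T0 -> b
  T1 -> c
  T2 -> a

CYK fill (cells [i..j] with 3 ≤ i ≤ j ≤ 4 only):
  [3..3]={A,T1}  "c"  orig:{A}
  [4..4]={T2}  "a"  orig:{}
  [3..4]={A,S}  "ca"

Original NTs in T[3,4] deriving "ca": ["A", "S"]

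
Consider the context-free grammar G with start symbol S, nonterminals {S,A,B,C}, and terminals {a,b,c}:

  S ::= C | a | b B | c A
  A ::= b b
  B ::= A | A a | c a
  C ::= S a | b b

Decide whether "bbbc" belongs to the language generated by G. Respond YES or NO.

CNF form of G:
  S -> S T1 | T0 B | T0 T0 | T2 A | a
  A -> T0 T0
  B -> A T1 | T0 T0 | T2 T1
  C -> S T1 | T0 T0
  T0 -> b
  T1 -> a
  T2 -> c

Fill CYK table bottom-up:
  [0..0]={T0}  "b"  orig:{}
  [1..1]={T0}  "b"  orig:{}
  [2..2]={T0}  "b"  orig:{}
  [3..3]={T2}  "c"  orig:{}
  [0..1]={A,B,C,S}  "bb"
  [1..2]={A,B,C,S}  "bb"
  [2..3]=∅  "bc"
  [0..2]={S}  "bbb"
  [1..3]=∅  "bbc"
  [0..3]=∅  "bbbc"

S ∉ T[0,3] ⇒ NO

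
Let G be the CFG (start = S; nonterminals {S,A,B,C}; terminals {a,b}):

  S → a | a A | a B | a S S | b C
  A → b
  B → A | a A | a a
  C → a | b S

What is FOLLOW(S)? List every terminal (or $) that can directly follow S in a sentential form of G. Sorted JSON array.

Compute FIRST by fixpoint:
round 1:
  A via A→b: +{b}
  B via B→A: +{b}
  B via B→a A: +{a}
  C via C→a: +{a}
  C via C→b S: +{b}
  S via S→a: +{a}
  S via S→b C: +{b}
  S: {a,b}  A: {b}  B: {a,b}  C: {a,b}
round 2: (stable)
  S: {a,b}  A: {b}  B: {a,b}  C: {a,b}

FOLLOW sets:
FOLLOW(S) := {$}
pass 1:
  S→a A: FOLLOW(A) ⊇ FOLLOW(S) ⊇ {$}; new: +{$}
  S→a B: FOLLOW(B) ⊇ FOLLOW(S) ⊇ {$}; new: +{$}
  S→a S S: FOLLOW(S) ⊇ FIRST(S) = {a,b}; new: +{a,b}
  S→b C: FOLLOW(C) ⊇ FOLLOW(S) ⊇ {$,a,b}; new: +{$,a,b}
  FOLLOW(S)={$,a,b}  FOLLOW(A)={$}  FOLLOW(B)={$}  FOLLOW(C)={$,a,b}
pass 2:
  S→a A: FOLLOW(A) ⊇ FOLLOW(S) ⊇ {$,a,b}; new: +{a,b}
  S→a B: FOLLOW(B) ⊇ FOLLOW(S) ⊇ {$,a,b}; new: +{a,b}
  FOLLOW(S)={$,a,b}  FOLLOW(A)={$,a,b}  FOLLOW(B)={$,a,b}  FOLLOW(C)={$,a,b}
pass 3: (no change)
  FOLLOW(S)={$,a,b}  FOLLOW(A)={$,a,b}  FOLLOW(B)={$,a,b}  FOLLOW(C)={$,a,b}

FOLLOW(S) = ["$", "a", "b"]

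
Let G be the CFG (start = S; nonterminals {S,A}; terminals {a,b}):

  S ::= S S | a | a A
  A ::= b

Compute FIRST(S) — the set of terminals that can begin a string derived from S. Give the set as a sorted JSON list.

FIRST sets, iterate to fixpoint:
[1]
  A via A→b: +{b}
  S via S→a: +{a}
  FIRST[S]={a}  FIRST[A]={b}
[2] done
  FIRST[S]={a}  FIRST[A]={b}

FIRST(S) = ["a"]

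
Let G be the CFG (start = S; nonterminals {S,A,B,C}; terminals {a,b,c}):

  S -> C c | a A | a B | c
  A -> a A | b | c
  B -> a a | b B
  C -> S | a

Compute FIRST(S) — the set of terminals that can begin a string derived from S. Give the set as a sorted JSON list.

FIRST sets, iterate to fixpoint:
pass 1:
  A via A→a A: +{a}
  A via A→b: +{b}
  A via A→c: +{c}
  B via B→a a: +{a}
  B via B→b B: +{b}
  C via C→a: +{a}
  S via S→C c: +{a}
  S via S→c: +{c}
  FIRST[S]={a,c}  FIRST[A]={a,b,c}  FIRST[B]={a,b}  FIRST[C]={a}
pass 2:
  C via C→S: +{c}
  FIRST[S]={a,c}  FIRST[A]={a,b,c}  FIRST[B]={a,b}  FIRST[C]={a,c}
pass 3: done
  FIRST[S]={a,c}  FIRST[A]={a,b,c}  FIRST[B]={a,b}  FIRST[C]={a,c}

FIRST(S) = ["a", "c"]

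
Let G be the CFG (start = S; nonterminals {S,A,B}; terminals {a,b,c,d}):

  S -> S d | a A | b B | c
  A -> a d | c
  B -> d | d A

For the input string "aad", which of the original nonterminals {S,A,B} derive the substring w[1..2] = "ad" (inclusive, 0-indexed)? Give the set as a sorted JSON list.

CNF form of G:
  S -> S T1 | T0 A | T2 B | c
  A -> T0 T1 | c
  B -> T1 A | d
  T0 -> a
  T1 -> d
  T2 -> b

CYK table (by increasing span), restricted to cells inside w[1..2]:
  T[1,1] 'a' = {T0}  orig:{}
  T[2,2] 'd' = {B,T1}  orig:{B}
  T[1,2] 'ad' = {A}

Original NTs in T[1,2] deriving "ad": ["A"]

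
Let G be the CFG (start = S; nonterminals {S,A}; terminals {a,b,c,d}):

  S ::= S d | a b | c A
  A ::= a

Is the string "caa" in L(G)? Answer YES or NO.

CNF form of G:
  S -> S T0 | T1 T2 | T3 A
  A -> a
  T0 -> d
  T1 -> a
  T2 -> b
  T3 -> c

Fill CYK table bottom-up:
  cell(0,0) c: {T3}  orig:{}
  cell(1,1) a: {A,T1}  orig:{A}
  cell(2,2) a: {A,T1}  orig:{A}
  cell(0,1) ca: {S}
  cell(1,2) aa: ∅
  cell(0,2) caa: ∅

S ∉ T[0,2] ⇒ NO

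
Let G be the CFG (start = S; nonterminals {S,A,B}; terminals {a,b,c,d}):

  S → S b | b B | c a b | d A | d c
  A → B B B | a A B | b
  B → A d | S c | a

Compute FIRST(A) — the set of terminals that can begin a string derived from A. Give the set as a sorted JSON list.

FIRST iteration:
[1]
  A via A→a A B: +{a}
  A via A→b: +{b}
  B via B→A d: +{a,b}
  S via S→b B: +{b}
  S via S→c a b: +{c}
  S via S→d A: +{d}
  S: {b,c,d}  A: {a,b}  B: {a,b}
[2]
  B via B→S c: +{c,d}
  S: {b,c,d}  A: {a,b}  B: {a,b,c,d}
[3]
  A via A→B B B: +{c,d}
  S: {b,c,d}  A: {a,b,c,d}  B: {a,b,c,d}
[4] — fixpoint
  S: {b,c,d}  A: {a,b,c,d}  B: {a,b,c,d}

FIRST(A) = ["a", "b", "c", "d"]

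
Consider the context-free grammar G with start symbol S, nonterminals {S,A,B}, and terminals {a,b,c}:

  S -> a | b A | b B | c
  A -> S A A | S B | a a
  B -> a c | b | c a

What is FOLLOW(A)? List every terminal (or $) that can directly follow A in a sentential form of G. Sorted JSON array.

FIRST sets, iterate to fixpoint:
pass 1:
  A via A→a a: +{a}
  B via B→a c: +{a}
  B via B→b: +{b}
  B via B→c a: +{c}
  S via S→a: +{a}
  S via S→b A: +{b}
  S via S→c: +{c}
  S: {a,b,c}  A: {a}  B: {a,b,c}
pass 2:
  A via A→S A A: +{b,c}
  S: {a,b,c}  A: {a,b,c}  B: {a,b,c}
pass 3: (stable)
  S: {a,b,c}  A: {a,b,c}  B: {a,b,c}

Compute FOLLOW by fixpoint:
seed FOLLOW(S) with $
iter 1:
  A→S A A: FOLLOW(S) ⊇ FIRST(A) = {a,b,c}; new: +{a,b,c}
  A→S A A: FOLLOW(A) ⊇ FIRST(A) = {a,b,c}; new: +{a,b,c}
  A→S B: FOLLOW(B) ⊇ FOLLOW(A) ⊇ {a,b,c}; new: +{a,b,c}
  S→b A: FOLLOW(A) ⊇ FOLLOW(S) ⊇ {$,a,b,c}; new: +{$}
  S→b B: FOLLOW(B) ⊇ FOLLOW(S) ⊇ {$,a,b,c}; new: +{$}
  FOLLOW[S]={$,a,b,c}  FOLLOW[A]={$,a,b,c}  FOLLOW[B]={$,a,b,c}
iter 2: (no change)
  FOLLOW[S]={$,a,b,c}  FOLLOW[A]={$,a,b,c}  FOLLOW[B]={$,a,b,c}

FOLLOW(A) = ["$", "a", "b", "c"]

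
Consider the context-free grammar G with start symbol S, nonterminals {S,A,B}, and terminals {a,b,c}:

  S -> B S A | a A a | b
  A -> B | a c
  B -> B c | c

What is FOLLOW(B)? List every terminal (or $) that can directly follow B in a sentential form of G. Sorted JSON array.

FIRST iteration:
[1]
  A via A→a c: +{a}
  B via B→c: +{c}
  S via S→B S A: +{c}
  S via S→a A a: +{a}
  S via S→b: +{b}
  S: {a,b,c}  A: {a}  B: {c}
[2]
  A via A→B: +{c}
  S: {a,b,c}  A: {a,c}  B: {c}
[3] — fixpoint
  S: {a,b,c}  A: {a,c}  B: {c}

Compute FOLLOW by fixpoint:
initialize: $ ∈ FOLLOW(S)
round 1:
  B→B c: FOLLOW(B) ⊇ FIRST(c) = {c}; new: +{c}
  S→B S A: FOLLOW(B) ⊇ FIRST(S) = {a,b,c}; new: +{a,b}
  S→B S A: FOLLOW(S) ⊇ FIRST(A) = {a,c}; new: +{a,c}
  S→B S A: FOLLOW(A) ⊇ FOLLOW(S) ⊇ {$,a,c}; new: +{$,a,c}
  FOLLOW[S]={$,a,c}  FOLLOW[A]={$,a,c}  FOLLOW[B]={a,b,c}
round 2:
  A→B: FOLLOW(B) ⊇ FOLLOW(A) ⊇ {$,a,c}; new: +{$}
  FOLLOW[S]={$,a,c}  FOLLOW[A]={$,a,c}  FOLLOW[B]={$,a,b,c}
round 3: — fixpoint
  FOLLOW[S]={$,a,c}  FOLLOW[A]={$,a,c}  FOLLOW[B]={$,a,b,c}

FOLLOW(B) = ["$", "a", "b", "c"]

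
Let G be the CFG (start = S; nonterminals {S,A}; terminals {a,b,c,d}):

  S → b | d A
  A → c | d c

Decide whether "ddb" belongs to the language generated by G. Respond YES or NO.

CNF form of G:
  S -> T0 A | b
  A -> T0 T1 | c
  T0 -> d
  T1 -> c

Fill CYK table bottom-up:
  cell(0,0) d: {T0}  orig:{}
  cell(1,1) d: {T0}  orig:{}
  cell(2,2) b: {S}
  cell(0,1) dd: ∅
  cell(1,2) db: ∅
  cell(0,2) ddb: ∅

S ∉ T[0,2] ⇒ NO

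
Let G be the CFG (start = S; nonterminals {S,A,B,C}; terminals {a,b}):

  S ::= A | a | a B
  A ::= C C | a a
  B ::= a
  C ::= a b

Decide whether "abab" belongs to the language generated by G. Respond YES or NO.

Convert to CNF:
  S -> C C | T0 B | T0 T0 | a
  A -> C C | T0 T0
  B -> a
  C -> T0 T1
  T0 -> a
  T1 -> b

Fill CYK table bottom-up:
  cell(0,0) a: {B,S,T0}  orig:{B,S}
  cell(1,1) b: {T1}  orig:{}
  cell(2,2) a: {B,S,T0}  orig:{B,S}
  cell(3,3) b: {T1}  orig:{}
  cell(0,1) ab: {C}
  cell(1,2) ba: ∅
  cell(2,3) ab: {C}
  cell(0,2) aba: ∅
  cell(1,3) bab: ∅
  cell(0,3) abab: {A,S}

S ∈ T[0,3] ⇒ YES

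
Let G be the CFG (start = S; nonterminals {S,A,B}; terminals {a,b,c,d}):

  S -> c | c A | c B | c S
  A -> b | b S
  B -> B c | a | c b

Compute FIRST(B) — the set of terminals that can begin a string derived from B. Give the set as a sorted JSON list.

FIRST iteration:
[1]
  A via A→b: +{b}
  B via B→a: +{a}
  B via B→c b: +{c}
  S via S→c: +{c}
  FIRST(S)={c}  FIRST(A)={b}  FIRST(B)={a,c}
[2] — fixpoint
  FIRST(S)={c}  FIRST(A)={b}  FIRST(B)={a,c}

FIRST(B) = ["a", "c"]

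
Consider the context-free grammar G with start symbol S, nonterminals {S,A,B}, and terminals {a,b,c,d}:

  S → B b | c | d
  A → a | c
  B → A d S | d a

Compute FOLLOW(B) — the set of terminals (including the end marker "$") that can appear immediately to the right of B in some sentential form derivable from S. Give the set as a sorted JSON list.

FIRST iteration:
[1]
  A via A→a: +{a}
  A via A→c: +{c}
  B via B→A d S: +{a,c}
  B via B→d a: +{d}
  S via S→B b: +{a,c,d}
  FIRST[S]={a,c,d}  FIRST[A]={a,c}  FIRST[B]={a,c,d}
[2] — fixpoint
  FIRST[S]={a,c,d}  FIRST[A]={a,c}  FIRST[B]={a,c,d}

Compute FOLLOW by fixpoint:
initialize: $ ∈ FOLLOW(S)
pass 1:
  B→A d S: FOLLOW(A) ⊇ FIRST(d) = {d}; new: +{d}
  S→B b: FOLLOW(B) ⊇ FIRST(b) = {b}; new: +{b}
  S: {$}  A: {d}  B: {b}
pass 2:
  B→A d S: FOLLOW(S) ⊇ FOLLOW(B) ⊇ {b}; new: +{b}
  S: {$,b}  A: {d}  B: {b}
pass 3: (stable)
  S: {$,b}  A: {d}  B: {b}

FOLLOW(B) = ["b"]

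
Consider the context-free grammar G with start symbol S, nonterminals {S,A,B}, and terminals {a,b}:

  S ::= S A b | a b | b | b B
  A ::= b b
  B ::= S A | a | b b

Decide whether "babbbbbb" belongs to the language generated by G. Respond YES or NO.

CNF form of G:
  S -> S X2 | T0 B | T1 T0 | b
  A -> T0 T0
  B -> S A | T0 T0 | a
  T0 -> b
  T1 -> a
  X2 -> A T0

Fill CYK table bottom-up:
  T[0,0] 'b' = {S,T0}  orig:{S}
  T[1,1] 'a' = {B,T1}  orig:{B}
  T[2,2] 'b' = {S,T0}  orig:{S}
  T[3,3] 'b' = {S,T0}  orig:{S}
  T[4,4] 'b' = {S,T0}  orig:{S}
  T[5,5] 'b' = {S,T0}  orig:{S}
  T[6,6] 'b' = {S,T0}  orig:{S}
  T[7,7] 'b' = {S,T0}  orig:{S}
  T[0,1] 'ba' = {S}
  T[1,2] 'ab' = {S}
  T[2,3] 'bb' = {A,B}
  T[3,4] 'bb' = {A,B}
  T[4,5] 'bb' = {A,B}
  T[5,6] 'bb' = {A,B}
  T[6,7] 'bb' = {A,B}
  T[0,2] 'bab' = ∅
  T[1,3] 'abb' = ∅
  T[2,4] 'bbb' = {B,S,X2}  orig:{B,S}
  T[3,5] 'bbb' = {B,S,X2}  orig:{B,S}
  T[4,6] 'bbb' = {B,S,X2}  orig:{B,S}
  T[5,7] 'bbb' = {B,S,X2}  orig:{B,S}
  T[0,3] 'babb' = {B}
  T[1,4] 'abbb' = {B}
  T[2,5] 'bbbb' = {S}
  T[3,6] 'bbbb' = {S}
  T[4,7] 'bbbb' = {S}
  T[0,4] 'babbb' = {S}
  T[1,5] 'abbbb' = {S}
  T[2,6] 'bbbbb' = {B}
  T[3,7] 'bbbbb' = {B}
  T[0,5] 'babbbb' = ∅
  T[1,6] 'abbbbb' = ∅
  T[2,7] 'bbbbbb' = {B,S}
  T[0,6] 'babbbbb' = {B}
  T[1,7] 'abbbbbb' = {B}
  T[0,7] 'babbbbbb' = {S}

S ∈ T[0,7] ⇒ YES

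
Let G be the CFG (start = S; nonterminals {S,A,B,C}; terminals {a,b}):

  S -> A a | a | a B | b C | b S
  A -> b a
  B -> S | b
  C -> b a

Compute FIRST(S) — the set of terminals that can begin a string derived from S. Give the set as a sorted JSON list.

Compute FIRST by fixpoint:
iter 1:
  A via A→b a: +{b}
  B via B→b: +{b}
  C via C→b a: +{b}
  S via S→A a: +{b}
  S via S→a: +{a}
  S: {a,b}  A: {b}  B: {b}  C: {b}
iter 2:
  B via B→S: +{a}
  S: {a,b}  A: {b}  B: {a,b}  C: {b}
iter 3: — fixpoint
  S: {a,b}  A: {b}  B: {a,b}  C: {b}

FIRST(S) = ["a", "b"]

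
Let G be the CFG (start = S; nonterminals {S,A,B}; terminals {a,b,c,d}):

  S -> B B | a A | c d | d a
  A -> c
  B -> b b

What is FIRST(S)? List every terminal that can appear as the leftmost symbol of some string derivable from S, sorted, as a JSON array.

FIRST iteration:
[1]
  A via A→c: +{c}
  B via B→b b: +{b}
  S via S→B B: +{b}
  S via S→a A: +{a}
  S via S→c d: +{c}
  S via S→d a: +{d}
  S: {a,b,c,d}  A: {c}  B: {b}
[2] — fixpoint
  S: {a,b,c,d}  A: {c}  B: {b}

FIRST(S) = ["a", "b", "c", "d"]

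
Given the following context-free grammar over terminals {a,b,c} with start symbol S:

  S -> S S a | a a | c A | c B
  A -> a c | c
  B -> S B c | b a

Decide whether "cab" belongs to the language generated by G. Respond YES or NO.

CNF form of G:
  S -> S X4 | T0 T0 | T1 A | T1 B
  A -> T0 T1 | c
  B -> S X3 | T2 T0
  T0 -> a
  T1 -> c
  T2 -> b
  X3 -> B T1
  X4 -> S T0

CYK table (by increasing span):
  T[0,0] 'c' = {A,T1}  orig:{A}
  T[1,1] 'a' = {T0}  orig:{}
  T[2,2] 'b' = {T2}  orig:{}
  T[0,1] 'ca' = ∅
  T[1,2] 'ab' = ∅
  T[0,2] 'cab' = ∅

S ∉ T[0,2] ⇒ NO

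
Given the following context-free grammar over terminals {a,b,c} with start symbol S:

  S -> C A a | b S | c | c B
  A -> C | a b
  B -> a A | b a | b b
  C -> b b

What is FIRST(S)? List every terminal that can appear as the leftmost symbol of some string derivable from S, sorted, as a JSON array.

FIRST iteration:
round 1:
  A via A→a b: +{a}
  B via B→a A: +{a}
  B via B→b a: +{b}
  C via C→b b: +{b}
  S via S→C A a: +{b}
  S via S→c: +{c}
  FIRST(S)={b,c}  FIRST(A)={a}  FIRST(B)={a,b}  FIRST(C)={b}
round 2:
  A via A→C: +{b}
  FIRST(S)={b,c}  FIRST(A)={a,b}  FIRST(B)={a,b}  FIRST(C)={b}
round 3: done
  FIRST(S)={b,c}  FIRST(A)={a,b}  FIRST(B)={a,b}  FIRST(C)={b}

FIRST(S) = ["b", "c"]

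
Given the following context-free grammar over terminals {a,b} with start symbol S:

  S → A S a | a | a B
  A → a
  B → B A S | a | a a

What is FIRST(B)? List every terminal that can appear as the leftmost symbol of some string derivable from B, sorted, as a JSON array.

FIRST sets, iterate to fixpoint:
pass 1:
  A via A→a: +{a}
  B via B→a: +{a}
  S via S→A S a: +{a}
  S: {a}  A: {a}  B: {a}
pass 2: done
  S: {a}  A: {a}  B: {a}

FIRST(B) = ["a"]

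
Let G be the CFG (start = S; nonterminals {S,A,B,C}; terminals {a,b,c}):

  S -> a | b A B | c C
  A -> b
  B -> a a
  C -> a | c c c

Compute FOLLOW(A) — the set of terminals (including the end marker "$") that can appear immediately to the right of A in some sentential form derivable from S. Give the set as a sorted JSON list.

FIRST iteration:
[1]
  A via A→b: +{b}
  B via B→a a: +{a}
  C via C→a: +{a}
  C via C→c c c: +{c}
  S via S→a: +{a}
  S via S→b A B: +{b}
  S via S→c C: +{c}
  S: {a,b,c}  A: {b}  B: {a}  C: {a,c}
[2] done
  S: {a,b,c}  A: {b}  B: {a}  C: {a,c}

FOLLOW iteration:
initialize: $ ∈ FOLLOW(S)
pass 1:
  S→b A B: FOLLOW(A) ⊇ FIRST(B) = {a}; new: +{a}
  S→b A B: FOLLOW(B) ⊇ FOLLOW(S) ⊇ {$}; new: +{$}
  S→c C: FOLLOW(C) ⊇ FOLLOW(S) ⊇ {$}; new: +{$}
  S: {$}  A: {a}  B: {$}  C: {$}
pass 2: done
  S: {$}  A: {a}  B: {$}  C: {$}

FOLLOW(A) = ["a"]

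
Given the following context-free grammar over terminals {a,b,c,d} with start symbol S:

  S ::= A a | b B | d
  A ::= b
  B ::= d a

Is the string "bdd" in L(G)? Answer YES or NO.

Convert to CNF:
  S -> A T1 | T2 B | d
  A -> b
  B -> T0 T1
  T0 -> d
  T1 -> a
  T2 -> b

CYK table (by increasing span):
  cell(0,0) b: {A,T2}  orig:{A}
  cell(1,1) d: {S,T0}  orig:{S}
  cell(2,2) d: {S,T0}  orig:{S}
  cell(0,1) bd: ∅
  cell(1,2) dd: ∅
  cell(0,2) bdd: ∅

S ∉ T[0,2] ⇒ NO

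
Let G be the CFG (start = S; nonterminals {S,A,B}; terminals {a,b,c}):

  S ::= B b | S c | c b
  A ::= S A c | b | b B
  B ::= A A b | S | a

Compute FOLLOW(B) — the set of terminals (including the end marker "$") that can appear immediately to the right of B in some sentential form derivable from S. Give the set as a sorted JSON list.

Compute FIRST by fixpoint:
[1]
  A via A→b: +{b}
  B via B→A A b: +{b}
  B via B→a: +{a}
  S via S→B b: +{a,b}
  S via S→c b: +{c}
  FIRST(S)={a,b,c}  FIRST(A)={b}  FIRST(B)={a,b}
[2]
  A via A→S A c: +{a,c}
  B via B→A A b: +{c}
  FIRST(S)={a,b,c}  FIRST(A)={a,b,c}  FIRST(B)={a,b,c}
[3] — fixpoint
  FIRST(S)={a,b,c}  FIRST(A)={a,b,c}  FIRST(B)={a,b,c}

FOLLOW sets:
initialize: $ ∈ FOLLOW(S)
iter 1:
  A→S A c: FOLLOW(S) ⊇ FIRST(A) = {a,b,c}; new: +{a,b,c}
  A→S A c: FOLLOW(A) ⊇ FIRST(c) = {c}; new: +{c}
  A→b B: FOLLOW(B) ⊇ FOLLOW(A) ⊇ {c}; new: +{c}
  B→A A b: FOLLOW(A) ⊇ FIRST(A) = {a,b,c}; new: +{a,b}
  S→B b: FOLLOW(B) ⊇ FIRST(b) = {b}; new: +{b}
  FOLLOW(S)={$,a,b,c}  FOLLOW(A)={a,b,c}  FOLLOW(B)={b,c}
iter 2:
  A→b B: FOLLOW(B) ⊇ FOLLOW(A) ⊇ {a,b,c}; new: +{a}
  FOLLOW(S)={$,a,b,c}  FOLLOW(A)={a,b,c}  FOLLOW(B)={a,b,c}
iter 3: (no change)
  FOLLOW(S)={$,a,b,c}  FOLLOW(A)={a,b,c}  FOLLOW(B)={a,b,c}

FOLLOW(B) = ["a", "b", "c"]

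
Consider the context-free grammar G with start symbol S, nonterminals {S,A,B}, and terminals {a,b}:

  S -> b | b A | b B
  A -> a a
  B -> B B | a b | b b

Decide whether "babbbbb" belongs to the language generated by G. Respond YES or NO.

CNF form of G:
  S -> T1 A | T1 B | b
  A -> T0 T0
  B -> B B | T0 T1 | T1 T1
  T0 -> a
  T1 -> b

CYK table (by increasing span):
  cell(0,0) b: {S,T1}  orig:{S}
  cell(1,1) a: {T0}  orig:{}
  cell(2,2) b: {S,T1}  orig:{S}
  cell(3,3) b: {S,T1}  orig:{S}
  cell(4,4) b: {S,T1}  orig:{S}
  cell(5,5) b: {S,T1}  orig:{S}
  cell(6,6) b: {S,T1}  orig:{S}
  cell(0,1) ba: ∅
  cell(1,2) ab: {B}
  cell(2,3) bb: {B}
  cell(3,4) bb: {B}
  cell(4,5) bb: {B}
  cell(5,6) bb: {B}
  cell(0,2) bab: {S}
  cell(1,3) abb: ∅
  cell(2,4) bbb: {S}
  cell(3,5) bbb: {S}
  cell(4,6) bbb: {S}
  cell(0,3) babb: ∅
  cell(1,4) abbb: {B}
  cell(2,5) bbbb: {B}
  cell(3,6) bbbb: {B}
  cell(0,4) babbb: {S}
  cell(1,5) abbbb: ∅
  cell(2,6) bbbbb: {S}
  cell(0,5) babbbb: ∅
  cell(1,6) abbbbb: {B}
  cell(0,6) babbbbb: {S}

S ∈ T[0,6] ⇒ YES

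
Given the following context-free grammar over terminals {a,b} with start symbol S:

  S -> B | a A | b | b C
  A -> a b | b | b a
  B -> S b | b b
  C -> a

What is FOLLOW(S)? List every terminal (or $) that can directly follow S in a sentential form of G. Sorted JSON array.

FIRST iteration:
pass 1:
  A via A→a b: +{a}
  A via A→b: +{b}
  B via B→b b: +{b}
  C via C→a: +{a}
  S via S→B: +{b}
  S via S→a A: +{a}
  FIRST(S)={a,b}  FIRST(A)={a,b}  FIRST(B)={b}  FIRST(C)={a}
pass 2:
  B via B→S b: +{a}
  FIRST(S)={a,b}  FIRST(A)={a,b}  FIRST(B)={a,b}  FIRST(C)={a}
pass 3: (no change)
  FIRST(S)={a,b}  FIRST(A)={a,b}  FIRST(B)={a,b}  FIRST(C)={a}

Compute FOLLOW by fixpoint:
initialize: $ ∈ FOLLOW(S)
[1]
  B→S b: FOLLOW(S) ⊇ FIRST(b) = {b}; new: +{b}
  S→B: FOLLOW(B) ⊇ FOLLOW(S) ⊇ {$,b}; new: +{$,b}
  S→a A: FOLLOW(A) ⊇ FOLLOW(S) ⊇ {$,b}; new: +{$,b}
  S→b C: FOLLOW(C) ⊇ FOLLOW(S) ⊇ {$,b}; new: +{$,b}
  FOLLOW[S]={$,b}  FOLLOW[A]={$,b}  FOLLOW[B]={$,b}  FOLLOW[C]={$,b}
[2] (stable)
  FOLLOW[S]={$,b}  FOLLOW[A]={$,b}  FOLLOW[B]={$,b}  FOLLOW[C]={$,b}

FOLLOW(S) = ["$", "b"]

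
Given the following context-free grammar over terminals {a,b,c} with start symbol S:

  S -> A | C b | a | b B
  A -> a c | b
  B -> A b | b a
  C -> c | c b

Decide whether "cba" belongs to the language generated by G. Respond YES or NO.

CNF form of G:
  S -> C T2 | T0 T1 | T2 B | a | b
  A -> T0 T1 | b
  B -> A T2 | T2 T0
  C -> T1 T2 | c
  T0 -> a
  T1 -> c
  T2 -> b

CYK fill:
  [0..0]={C,T1}  "c"  orig:{C}
  [1..1]={A,S,T2}  "b"  orig:{A,S}
  [2..2]={S,T0}  "a"  orig:{S}
  [0..1]={C,S}  "cb"
  [1..2]={B}  "ba"
  [0..2]=∅  "cba"

S ∉ T[0,2] ⇒ NO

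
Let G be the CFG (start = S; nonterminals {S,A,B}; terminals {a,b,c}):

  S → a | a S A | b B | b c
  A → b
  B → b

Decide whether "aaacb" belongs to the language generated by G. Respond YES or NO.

Convert to CNF:
  S -> T0 X3 | T1 B | T1 T2 | a
  A -> b
  B -> b
  T0 -> a
  T1 -> b
  T2 -> c
  X3 -> S A

Fill CYK table bottom-up:
  T[0,0] 'a' = {S,T0}  orig:{S}
  T[1,1] 'a' = {S,T0}  orig:{S}
  T[2,2] 'a' = {S,T0}  orig:{S}
  T[3,3] 'c' = {T2}  orig:{}
  T[4,4] 'b' = {A,B,T1}  orig:{A,B}
  T[0,1] 'aa' = ∅
  T[1,2] 'aa' = ∅
  T[2,3] 'ac' = ∅
  T[3,4] 'cb' = ∅
  T[0,2] 'aaa' = ∅
  T[1,3] 'aac' = ∅
  T[2,4] 'acb' = ∅
  T[0,3] 'aaac' = ∅
  T[1,4] 'aacb' = ∅
  T[0,4] 'aaacb' = ∅

S ∉ T[0,4] ⇒ NO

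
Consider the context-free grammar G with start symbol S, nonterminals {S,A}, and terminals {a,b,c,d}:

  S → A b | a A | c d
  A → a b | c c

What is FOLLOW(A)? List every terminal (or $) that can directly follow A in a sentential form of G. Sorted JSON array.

Compute FIRST by fixpoint:
[1]
  A via A→a b: +{a}
  A via A→c c: +{c}
  S via S→A b: +{a,c}
  FIRST[S]={a,c}  FIRST[A]={a,c}
[2] (no change)
  FIRST[S]={a,c}  FIRST[A]={a,c}

FOLLOW sets:
initialize: $ ∈ FOLLOW(S)
[1]
  S→A b: FOLLOW(A) ⊇ FIRST(b) = {b}; new: +{b}
  S→a A: FOLLOW(A) ⊇ FOLLOW(S) ⊇ {$}; new: +{$}
  FOLLOW[S]={$}  FOLLOW[A]={$,b}
[2] (stable)
  FOLLOW[S]={$}  FOLLOW[A]={$,b}

FOLLOW(A) = ["$", "b"]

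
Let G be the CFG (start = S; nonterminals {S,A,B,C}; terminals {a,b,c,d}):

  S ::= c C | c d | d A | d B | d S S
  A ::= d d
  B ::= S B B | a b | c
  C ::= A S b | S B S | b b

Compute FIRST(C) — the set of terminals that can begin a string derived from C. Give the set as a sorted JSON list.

FIRST sets, iterate to fixpoint:
pass 1:
  A via A→d d: +{d}
  B via B→a b: +{a}
  B via B→c: +{c}
  C via C→A S b: +{d}
  C via C→b b: +{b}
  S via S→c C: +{c}
  S via S→d A: +{d}
  FIRST(S)={c,d}  FIRST(A)={d}  FIRST(B)={a,c}  FIRST(C)={b,d}
pass 2:
  B via B→S B B: +{d}
  C via C→S B S: +{c}
  FIRST(S)={c,d}  FIRST(A)={d}  FIRST(B)={a,c,d}  FIRST(C)={b,c,d}
pass 3: (no change)
  FIRST(S)={c,d}  FIRST(A)={d}  FIRST(B)={a,c,d}  FIRST(C)={b,c,d}

FIRST(C) = ["b", "c", "d"]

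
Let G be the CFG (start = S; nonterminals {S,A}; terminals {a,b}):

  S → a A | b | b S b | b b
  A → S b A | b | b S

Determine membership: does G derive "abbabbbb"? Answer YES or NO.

Convert to CNF:
  S -> T0 T0 | T0 X3 | T1 A | b
  A -> S X2 | T0 S | b
  T0 -> b
  T1 -> a
  X2 -> T0 A
  X3 -> S T0

Fill CYK table bottom-up:
  cell(0,0) a: {T1}  orig:{}
  cell(1,1) b: {A,S,T0}  orig:{A,S}
  cell(2,2) b: {A,S,T0}  orig:{A,S}
  cell(3,3) a: {T1}  orig:{}
  cell(4,4) b: {A,S,T0}  orig:{A,S}
  cell(5,5) b: {A,S,T0}  orig:{A,S}
  cell(6,6) b: {A,S,T0}  orig:{A,S}
  cell(7,7) b: {A,S,T0}  orig:{A,S}
  cell(0,1) ab: {S}
  cell(1,2) bb: {A,S,X2,X3}  orig:{A,S}
  cell(2,3) ba: ∅
  cell(3,4) ab: {S}
  cell(4,5) bb: {A,S,X2,X3}  orig:{A,S}
  cell(5,6) bb: {A,S,X2,X3}  orig:{A,S}
  cell(6,7) bb: {A,S,X2,X3}  orig:{A,S}
  cell(0,2) abb: {S,X3}  orig:{S}
  cell(1,3) bba: ∅
  cell(2,4) bab: {A}
  cell(3,5) abb: {S,X3}  orig:{S}
  cell(4,6) bbb: {A,S,X2,X3}  orig:{A,S}
  cell(5,7) bbb: {A,S,X2,X3}  orig:{A,S}
  cell(0,3) abba: ∅
  cell(1,4) bbab: {X2}  orig:{}
  cell(2,5) babb: {A,S}
  cell(3,6) abbb: {A,S,X3}  orig:{A,S}
  cell(4,7) bbbb: {A,S,X2,X3}  orig:{A,S}
  cell(0,4) abbab: ∅
  cell(1,5) bbabb: {A,X2}  orig:{A}
  cell(2,6) babbb: {A,S,X2,X3}  orig:{A,S}
  cell(3,7) abbbb: {A,S,X3}  orig:{A,S}
  cell(0,5) abbabb: {S}
  cell(1,6) bbabbb: {A,S,X2}  orig:{A,S}
  cell(2,7) babbbb: {A,S,X2,X3}  orig:{A,S}
  cell(0,6) abbabbb: {A,S,X3}  orig:{A,S}
  cell(1,7) bbabbbb: {A,S,X2,X3}  orig:{A,S}
  cell(0,7) abbabbbb: {A,S,X3}  orig:{A,S}

S ∈ T[0,7] ⇒ YES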